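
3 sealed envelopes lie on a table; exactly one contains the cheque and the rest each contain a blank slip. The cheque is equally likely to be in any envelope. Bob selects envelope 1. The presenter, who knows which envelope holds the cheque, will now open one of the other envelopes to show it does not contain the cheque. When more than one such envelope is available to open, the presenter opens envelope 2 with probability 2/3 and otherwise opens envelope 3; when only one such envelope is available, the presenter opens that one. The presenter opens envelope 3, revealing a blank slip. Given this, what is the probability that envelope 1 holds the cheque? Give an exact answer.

1/4

Consider each possible location of the cheque in turn.
If it is in envelope 1 (prior 1/3): envelope 2 is available but not opened, probability 1/3; weight (1/3)·(1/3) = 1/9.
If it is in envelope 2 (prior 1/3): only envelope 3 is available, probability 1; weight (1/3)·1 = 1/3.
If it is in envelope 3 (prior 1/3): the presenter opened envelope 3, so this case is ruled out; weight (1/3)·0 = 0.
The weights sum to 4/9.
So P(the cheque in envelope 1 | the presenter opened envelope 3) = (1/9) / (4/9) = 1/4.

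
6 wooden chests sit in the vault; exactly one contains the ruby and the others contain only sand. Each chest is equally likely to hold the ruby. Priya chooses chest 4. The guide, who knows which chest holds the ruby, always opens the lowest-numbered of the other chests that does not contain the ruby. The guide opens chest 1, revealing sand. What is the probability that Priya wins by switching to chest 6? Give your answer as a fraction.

1/5

Consider each possible location of the ruby in turn.
If it is in chest 1 (prior 1/6): the guide opened chest 1, so this case is ruled out; weight (1/6)·0 = 0.
If it is in any of chests 2, 3, 4, 5, and 6 (prior 1/6 each): chest 1 is the lowest-numbered option available, probability 1; weight (1/6)·1 = 1/6 each.
The weights sum to 5/6.
So P(the ruby in chest 6 | the guide opened chest 1) = (1/6) / (5/6) = 1/5.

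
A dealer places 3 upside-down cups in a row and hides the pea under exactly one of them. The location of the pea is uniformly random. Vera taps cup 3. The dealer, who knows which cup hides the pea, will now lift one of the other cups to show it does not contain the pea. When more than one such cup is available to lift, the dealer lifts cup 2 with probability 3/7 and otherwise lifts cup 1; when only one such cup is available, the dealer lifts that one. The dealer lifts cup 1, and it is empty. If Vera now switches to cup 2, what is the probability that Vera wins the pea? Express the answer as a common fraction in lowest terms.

7/11

Condition on the true location of the pea.
If it is under cup 1 (prior 1/3): the dealer opened cup 1, so this case is ruled out; weight (1/3)·0 = 0.
If it is under cup 2 (prior 1/3): only cup 1 is available, probability 1; weight (1/3)·1 = 1/3.
If it is under cup 3 (prior 1/3): cup 2 is available but not opened, probability 4/7; weight (1/3)·(4/7) = 4/21.
The weights sum to 11/21.
So P(the pea under cup 2 | the dealer opened cup 1) = (1/3) / (11/21) = 7/11.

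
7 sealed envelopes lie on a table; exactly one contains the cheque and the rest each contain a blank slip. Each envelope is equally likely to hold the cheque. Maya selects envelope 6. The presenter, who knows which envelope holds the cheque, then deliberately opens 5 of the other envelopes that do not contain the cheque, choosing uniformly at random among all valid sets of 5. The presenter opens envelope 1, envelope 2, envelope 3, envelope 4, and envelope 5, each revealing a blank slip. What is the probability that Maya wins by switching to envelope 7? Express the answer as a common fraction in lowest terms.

6/7

Condition on the true location of the cheque.
If it is in any of envelopes 1, 2, 3, 4, and 5 (prior 1/7 each): that envelope was opened and seen not to hold the prize — ruled out; weight (1/7)·0 = 0 each.
If it is in envelope 6 (prior 1/7): the presenter has 6 equally likely choices, so probability 1/6; weight (1/7)·(1/6) = 1/42.
If it is in envelope 7 (prior 1/7): the presenter has no choice, probability 1; weight (1/7)·1 = 1/7.
The weights sum to 1/6.
So P(the cheque in envelope 7 | the presenter opened envelope 1, envelope 2, envelope 3, envelope 4, and envelope 5) = (1/7) / (1/6) = 6/7.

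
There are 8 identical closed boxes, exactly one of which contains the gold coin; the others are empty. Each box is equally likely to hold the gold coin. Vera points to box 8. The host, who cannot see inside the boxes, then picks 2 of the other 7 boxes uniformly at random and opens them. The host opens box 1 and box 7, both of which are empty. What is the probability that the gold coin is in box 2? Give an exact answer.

1/6

Condition on the true location of the gold coin.
If it is in either of boxes 1 and 7 (prior 1/8 each): that box was opened and seen not to hold the prize — ruled out; weight (1/8)·0 = 0 each.
If it is in any of boxes 2, 3, 4, 5, 6, and 8 (prior 1/8 each): the host picks exactly this set with probability 1/21 regardless, and none is the prize; weight (1/8)·(1/21) = 1/168 each.
The weights sum to 1/28.
So P(the gold coin in box 2 | the host opened box 1 and box 7) = (1/168) / (1/28) = 1/6.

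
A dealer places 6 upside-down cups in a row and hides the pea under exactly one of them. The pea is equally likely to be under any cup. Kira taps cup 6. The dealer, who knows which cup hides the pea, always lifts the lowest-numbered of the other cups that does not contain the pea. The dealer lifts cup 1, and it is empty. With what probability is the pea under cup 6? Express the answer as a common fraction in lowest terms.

1/5

Consider each possible location of the pea in turn.
If it is under cup 1 (prior 1/6): the dealer opened cup 1, so this case is ruled out; weight (1/6)·0 = 0.
If it is under any of cups 2, 3, 4, 5, and 6 (prior 1/6 each): cup 1 is the lowest-numbered option available, probability 1; weight (1/6)·1 = 1/6 each.
The weights sum to 5/6.
So P(the pea under cup 6 | the dealer opened cup 1) = (1/6) / (5/6) = 1/5.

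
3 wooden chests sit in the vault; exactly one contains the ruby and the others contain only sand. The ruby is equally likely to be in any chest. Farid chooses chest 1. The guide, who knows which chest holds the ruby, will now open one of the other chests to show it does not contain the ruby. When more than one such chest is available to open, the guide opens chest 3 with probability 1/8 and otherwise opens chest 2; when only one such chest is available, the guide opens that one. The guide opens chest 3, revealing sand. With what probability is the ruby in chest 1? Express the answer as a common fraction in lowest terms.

1/9

Consider each possible location of the ruby in turn.
If it is in chest 1 (prior 1/3): chest 3 is available, opened with probability 1/8; weight (1/3)·(1/8) = 1/24.
If it is in chest 2 (prior 1/3): only chest 3 is available, probability 1; weight (1/3)·1 = 1/3.
If it is in chest 3 (prior 1/3): the guide opened chest 3, so this case is ruled out; weight (1/3)·0 = 0.
The weights sum to 3/8.
So P(the ruby in chest 1 | the guide opened chest 3) = (1/24) / (3/8) = 1/9.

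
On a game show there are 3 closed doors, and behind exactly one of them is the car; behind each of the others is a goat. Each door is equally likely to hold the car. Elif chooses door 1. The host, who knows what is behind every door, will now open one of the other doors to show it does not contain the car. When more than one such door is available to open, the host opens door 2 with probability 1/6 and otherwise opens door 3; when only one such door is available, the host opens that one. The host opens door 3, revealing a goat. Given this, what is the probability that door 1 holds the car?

Condition on the true location of the car.
If it is behind door 1 (prior 1/3): door 2 is available but not opened, probability 5/6; weight (1/3)·(5/6) = 5/18.
If it is behind door 2 (prior 1/3): only door 3 is available, probability 1; weight (1/3)·1 = 1/3.
If it is behind door 3 (prior 1/3): the host opened door 3, so this case is ruled out; weight (1/3)·0 = 0.
The weights sum to 11/18.
So P(the car behind door 1 | the host opened door 3) = (5/18) / (11/18) = 5/11.

5/11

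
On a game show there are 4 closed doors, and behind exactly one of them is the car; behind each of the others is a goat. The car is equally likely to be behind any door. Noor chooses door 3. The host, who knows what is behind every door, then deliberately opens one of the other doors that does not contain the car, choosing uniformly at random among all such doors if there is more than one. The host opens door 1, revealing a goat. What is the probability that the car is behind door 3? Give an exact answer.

Apply Bayes' rule, conditioning on where the car actually is.
If it is behind door 1 (prior 1/4): the host opened door 1, so this case is ruled out; weight (1/4)·0 = 0.
If it is behind either of doors 2 and 4 (prior 1/4 each): the host has 2 equally likely choices, so probability 1/2; weight (1/4)·(1/2) = 1/8 each.
If it is behind door 3 (prior 1/4): the host has 3 equally likely choices, so probability 1/3; weight (1/4)·(1/3) = 1/12.
The weights sum to 1/3.
So P(the car behind door 3 | the host opened door 1) = (1/12) / (1/3) = 1/4.

1/4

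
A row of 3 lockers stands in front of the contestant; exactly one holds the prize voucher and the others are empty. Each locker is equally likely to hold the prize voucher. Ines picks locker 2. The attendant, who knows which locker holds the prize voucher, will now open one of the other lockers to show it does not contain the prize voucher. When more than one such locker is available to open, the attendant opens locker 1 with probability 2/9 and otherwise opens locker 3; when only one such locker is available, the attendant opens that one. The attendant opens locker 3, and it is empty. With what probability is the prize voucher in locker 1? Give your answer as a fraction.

Apply Bayes' rule, conditioning on where the prize voucher actually is.
If it is in locker 1 (prior 1/3): only locker 3 is available, probability 1; weight (1/3)·1 = 1/3.
If it is in locker 2 (prior 1/3): locker 1 is available but not opened, probability 7/9; weight (1/3)·(7/9) = 7/27.
If it is in locker 3 (prior 1/3): the attendant opened locker 3, so this case is ruled out; weight (1/3)·0 = 0.
The weights sum to 16/27.
So P(the prize voucher in locker 1 | the attendant opened locker 3) = (1/3) / (16/27) = 9/16.

9/16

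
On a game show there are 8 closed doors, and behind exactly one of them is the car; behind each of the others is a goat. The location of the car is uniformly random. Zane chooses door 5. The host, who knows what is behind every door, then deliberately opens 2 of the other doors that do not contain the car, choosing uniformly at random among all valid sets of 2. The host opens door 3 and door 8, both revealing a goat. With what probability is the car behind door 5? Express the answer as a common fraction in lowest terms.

1/8

Condition on the true location of the car.
If it is behind any of doors 1, 2, 4, 6, and 7 (prior 1/8 each): the host has 15 equally likely choices, so probability 1/15; weight (1/8)·(1/15) = 1/120 each.
If it is behind either of doors 3 and 8 (prior 1/8 each): that door was opened and seen not to hold the prize — ruled out; weight (1/8)·0 = 0 each.
If it is behind door 5 (prior 1/8): the host has 21 equally likely choices, so probability 1/21; weight (1/8)·(1/21) = 1/168.
The weights sum to 1/21.
So P(the car behind door 5 | the host opened door 3 and door 8) = (1/168) / (1/21) = 1/8.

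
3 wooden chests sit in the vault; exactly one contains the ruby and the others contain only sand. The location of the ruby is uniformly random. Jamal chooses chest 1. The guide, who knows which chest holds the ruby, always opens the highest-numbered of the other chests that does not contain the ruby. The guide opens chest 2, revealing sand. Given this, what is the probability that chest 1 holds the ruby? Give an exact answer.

Apply Bayes' rule, conditioning on where the ruby actually is.
If it is in chest 1 (prior 1/3): the guide would have opened chest 3 instead, probability 0; weight (1/3)·0 = 0.
If it is in chest 2 (prior 1/3): the guide opened chest 2, so this case is ruled out; weight (1/3)·0 = 0.
If it is in chest 3 (prior 1/3): chest 2 is the highest-numbered option available, probability 1; weight (1/3)·1 = 1/3.
The weights sum to 1/3.
So P(the ruby in chest 1 | the guide opened chest 2) = 0 / (1/3) = 0.

0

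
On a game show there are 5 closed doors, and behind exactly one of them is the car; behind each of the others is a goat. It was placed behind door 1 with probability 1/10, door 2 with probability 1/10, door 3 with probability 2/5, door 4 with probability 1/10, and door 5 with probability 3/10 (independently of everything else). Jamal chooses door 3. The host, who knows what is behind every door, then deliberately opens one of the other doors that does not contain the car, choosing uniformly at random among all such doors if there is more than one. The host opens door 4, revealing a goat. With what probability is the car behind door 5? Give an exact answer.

Apply Bayes' rule, conditioning on where the car actually is.
If it is behind either of doors 1 and 2 (prior 1/10 each): the host has 3 equally likely choices, so probability 1/3; weight (1/10)·(1/3) = 1/30 each.
If it is behind door 3 (prior 2/5): the host has 4 equally likely choices, so probability 1/4; weight (2/5)·(1/4) = 1/10.
If it is behind door 4 (prior 1/10): the host opened door 4, so this case is ruled out; weight (1/10)·0 = 0.
If it is behind door 5 (prior 3/10): the host has 3 equally likely choices, so probability 1/3; weight (3/10)·(1/3) = 1/10.
The weights sum to 4/15.
So P(the car behind door 5 | the host opened door 4) = (1/10) / (4/15) = 3/8.

3/8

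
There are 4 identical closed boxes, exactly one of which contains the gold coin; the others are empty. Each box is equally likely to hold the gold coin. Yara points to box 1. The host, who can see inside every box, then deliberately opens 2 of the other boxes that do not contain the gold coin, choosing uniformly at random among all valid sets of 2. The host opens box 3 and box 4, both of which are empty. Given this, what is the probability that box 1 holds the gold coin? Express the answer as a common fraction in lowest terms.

1/4

Apply Bayes' rule, conditioning on where the gold coin actually is.
If it is in box 1 (prior 1/4): the host has 3 equally likely choices, so probability 1/3; weight (1/4)·(1/3) = 1/12.
If it is in box 2 (prior 1/4): the host has no choice, probability 1; weight (1/4)·1 = 1/4.
If it is in either of boxes 3 and 4 (prior 1/4 each): that box was opened and seen not to hold the prize — ruled out; weight (1/4)·0 = 0 each.
The weights sum to 1/3.
So P(the gold coin in box 1 | the host opened box 3 and box 4) = (1/12) / (1/3) = 1/4.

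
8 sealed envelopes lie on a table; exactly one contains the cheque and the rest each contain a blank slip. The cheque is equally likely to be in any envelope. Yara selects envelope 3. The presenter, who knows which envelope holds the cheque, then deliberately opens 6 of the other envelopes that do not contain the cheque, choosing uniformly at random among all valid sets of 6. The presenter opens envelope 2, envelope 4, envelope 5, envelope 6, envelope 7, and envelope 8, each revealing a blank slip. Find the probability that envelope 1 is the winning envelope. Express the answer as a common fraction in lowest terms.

7/8

Apply Bayes' rule, conditioning on where the cheque actually is.
If it is in envelope 1 (prior 1/8): the presenter has no choice, probability 1; weight (1/8)·1 = 1/8.
If it is in any of envelopes 2, 4, 5, 6, 7, and 8 (prior 1/8 each): that envelope was opened and seen not to hold the prize — ruled out; weight (1/8)·0 = 0 each.
If it is in envelope 3 (prior 1/8): the presenter has 7 equally likely choices, so probability 1/7; weight (1/8)·(1/7) = 1/56.
The weights sum to 1/7.
So P(the cheque in envelope 1 | the presenter opened envelope 2, envelope 4, envelope 5, envelope 6, envelope 7, and envelope 8) = (1/8) / (1/7) = 7/8.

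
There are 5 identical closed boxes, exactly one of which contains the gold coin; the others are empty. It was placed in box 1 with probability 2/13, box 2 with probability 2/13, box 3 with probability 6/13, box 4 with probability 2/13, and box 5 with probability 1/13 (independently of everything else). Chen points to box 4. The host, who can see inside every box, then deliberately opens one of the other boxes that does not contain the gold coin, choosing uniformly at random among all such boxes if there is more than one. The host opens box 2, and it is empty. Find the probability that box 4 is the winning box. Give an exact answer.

Consider each possible location of the gold coin in turn.
If it is in box 1 (prior 2/13): the host has 3 equally likely choices, so probability 1/3; weight (2/13)·(1/3) = 2/39.
If it is in box 2 (prior 2/13): the host opened box 2, so this case is ruled out; weight (2/13)·0 = 0.
If it is in box 3 (prior 6/13): the host has 3 equally likely choices, so probability 1/3; weight (6/13)·(1/3) = 2/13.
If it is in box 4 (prior 2/13): the host has 4 equally likely choices, so probability 1/4; weight (2/13)·(1/4) = 1/26.
If it is in box 5 (prior 1/13): the host has 3 equally likely choices, so probability 1/3; weight (1/13)·(1/3) = 1/39.
The weights sum to 7/26.
So P(the gold coin in box 4 | the host opened box 2) = (1/26) / (7/26) = 1/7.

1/7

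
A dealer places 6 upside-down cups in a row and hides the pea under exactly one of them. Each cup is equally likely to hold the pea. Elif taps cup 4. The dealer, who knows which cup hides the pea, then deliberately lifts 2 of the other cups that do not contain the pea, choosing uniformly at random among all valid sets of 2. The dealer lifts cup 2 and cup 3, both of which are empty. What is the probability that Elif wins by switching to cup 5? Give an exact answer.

5/18

Consider each possible location of the pea in turn.
If it is under any of cups 1, 5, and 6 (prior 1/6 each): the dealer has 6 equally likely choices, so probability 1/6; weight (1/6)·(1/6) = 1/36 each.
If it is under either of cups 2 and 3 (prior 1/6 each): that cup was opened and seen not to hold the prize — ruled out; weight (1/6)·0 = 0 each.
If it is under cup 4 (prior 1/6): the dealer has 10 equally likely choices, so probability 1/10; weight (1/6)·(1/10) = 1/60.
The weights sum to 1/10.
So P(the pea under cup 5 | the dealer opened cup 2 and cup 3) = (1/36) / (1/10) = 5/18.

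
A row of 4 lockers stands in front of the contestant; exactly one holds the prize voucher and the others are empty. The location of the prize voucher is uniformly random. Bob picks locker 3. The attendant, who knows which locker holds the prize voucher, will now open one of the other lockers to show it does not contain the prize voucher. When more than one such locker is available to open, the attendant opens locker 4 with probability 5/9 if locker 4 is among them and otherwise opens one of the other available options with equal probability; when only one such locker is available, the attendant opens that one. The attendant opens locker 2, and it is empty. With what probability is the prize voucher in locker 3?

Condition on the true location of the prize voucher.
If it is in locker 1 (prior 1/4): locker 4 is available but not opened, probability 4/9; weight (1/4)·(4/9) = 1/9.
If it is in locker 2 (prior 1/4): the attendant opened locker 2, so this case is ruled out; weight (1/4)·0 = 0.
If it is in locker 3 (prior 1/4): locker 4 is available but not opened; locker 2 gets probability (1 − 5/9)/2 = 2/9; weight (1/4)·(2/9) = 1/18.
If it is in locker 4 (prior 1/4): locker 4 holds the prize so is unavailable; the attendant chooses uniformly among the 2 others, probability 1/2; weight (1/4)·(1/2) = 1/8.
The weights sum to 7/24.
So P(the prize voucher in locker 3 | the attendant opened locker 2) = (1/18) / (7/24) = 4/21.

4/21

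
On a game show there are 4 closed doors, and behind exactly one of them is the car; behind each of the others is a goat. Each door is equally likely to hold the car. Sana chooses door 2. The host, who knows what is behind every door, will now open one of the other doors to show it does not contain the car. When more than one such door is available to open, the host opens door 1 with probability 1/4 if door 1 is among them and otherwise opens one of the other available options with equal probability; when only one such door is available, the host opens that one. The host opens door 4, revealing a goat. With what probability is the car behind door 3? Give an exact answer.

6/13

Condition on the true location of the car.
If it is behind door 1 (prior 1/4): door 1 holds the prize so is unavailable; the host chooses uniformly among the 2 others, probability 1/2; weight (1/4)·(1/2) = 1/8.
If it is behind door 2 (prior 1/4): door 1 is available but not opened; door 4 gets probability (1 − 1/4)/2 = 3/8; weight (1/4)·(3/8) = 3/32.
If it is behind door 3 (prior 1/4): door 1 is available but not opened, probability 3/4; weight (1/4)·(3/4) = 3/16.
If it is behind door 4 (prior 1/4): the host opened door 4, so this case is ruled out; weight (1/4)·0 = 0.
The weights sum to 13/32.
So P(the car behind door 3 | the host opened door 4) = (3/16) / (13/32) = 6/13.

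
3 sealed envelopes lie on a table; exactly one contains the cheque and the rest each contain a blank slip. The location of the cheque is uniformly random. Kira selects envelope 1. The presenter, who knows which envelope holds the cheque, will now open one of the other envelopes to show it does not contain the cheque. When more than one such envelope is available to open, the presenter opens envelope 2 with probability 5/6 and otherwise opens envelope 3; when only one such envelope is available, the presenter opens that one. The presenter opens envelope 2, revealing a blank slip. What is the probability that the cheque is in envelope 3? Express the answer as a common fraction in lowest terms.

6/11

Condition on the true location of the cheque.
If it is in envelope 1 (prior 1/3): envelope 2 is available, opened with probability 5/6; weight (1/3)·(5/6) = 5/18.
If it is in envelope 2 (prior 1/3): the presenter opened envelope 2, so this case is ruled out; weight (1/3)·0 = 0.
If it is in envelope 3 (prior 1/3): only envelope 2 is available, probability 1; weight (1/3)·1 = 1/3.
The weights sum to 11/18.
So P(the cheque in envelope 3 | the presenter opened envelope 2) = (1/3) / (11/18) = 6/11.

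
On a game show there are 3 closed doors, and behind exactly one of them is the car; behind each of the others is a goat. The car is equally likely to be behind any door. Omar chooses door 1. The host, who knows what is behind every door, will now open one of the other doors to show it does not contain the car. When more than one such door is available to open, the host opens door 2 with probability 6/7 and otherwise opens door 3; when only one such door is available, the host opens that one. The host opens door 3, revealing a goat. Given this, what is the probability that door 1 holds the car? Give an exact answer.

1/8

Condition on the true location of the car.
If it is behind door 1 (prior 1/3): door 2 is available but not opened, probability 1/7; weight (1/3)·(1/7) = 1/21.
If it is behind door 2 (prior 1/3): only door 3 is available, probability 1; weight (1/3)·1 = 1/3.
If it is behind door 3 (prior 1/3): the host opened door 3, so this case is ruled out; weight (1/3)·0 = 0.
The weights sum to 8/21.
So P(the car behind door 1 | the host opened door 3) = (1/21) / (8/21) = 1/8.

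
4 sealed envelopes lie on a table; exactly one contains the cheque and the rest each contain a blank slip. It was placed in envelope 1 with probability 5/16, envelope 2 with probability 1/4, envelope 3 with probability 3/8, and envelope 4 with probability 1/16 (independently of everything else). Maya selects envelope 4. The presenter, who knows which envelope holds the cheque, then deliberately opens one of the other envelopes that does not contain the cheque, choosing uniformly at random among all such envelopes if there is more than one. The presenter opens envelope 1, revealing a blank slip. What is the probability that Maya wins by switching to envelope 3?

9/16

Condition on the true location of the cheque.
If it is in envelope 1 (prior 5/16): the presenter opened envelope 1, so this case is ruled out; weight (5/16)·0 = 0.
If it is in envelope 2 (prior 1/4): the presenter has 2 equally likely choices, so probability 1/2; weight (1/4)·(1/2) = 1/8.
If it is in envelope 3 (prior 3/8): the presenter has 2 equally likely choices, so probability 1/2; weight (3/8)·(1/2) = 3/16.
If it is in envelope 4 (prior 1/16): the presenter has 3 equally likely choices, so probability 1/3; weight (1/16)·(1/3) = 1/48.
The weights sum to 1/3.
So P(the cheque in envelope 3 | the presenter opened envelope 1) = (3/16) / (1/3) = 9/16.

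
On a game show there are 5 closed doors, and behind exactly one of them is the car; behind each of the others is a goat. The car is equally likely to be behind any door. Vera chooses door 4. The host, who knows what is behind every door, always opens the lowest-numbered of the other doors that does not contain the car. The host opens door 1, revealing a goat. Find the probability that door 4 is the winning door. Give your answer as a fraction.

Apply Bayes' rule, conditioning on where the car actually is.
If it is behind door 1 (prior 1/5): the host opened door 1, so this case is ruled out; weight (1/5)·0 = 0.
If it is behind any of doors 2, 3, 4, and 5 (prior 1/5 each): door 1 is the lowest-numbered option available, probability 1; weight (1/5)·1 = 1/5 each.
The weights sum to 4/5.
So P(the car behind door 4 | the host opened door 1) = (1/5) / (4/5) = 1/4.

1/4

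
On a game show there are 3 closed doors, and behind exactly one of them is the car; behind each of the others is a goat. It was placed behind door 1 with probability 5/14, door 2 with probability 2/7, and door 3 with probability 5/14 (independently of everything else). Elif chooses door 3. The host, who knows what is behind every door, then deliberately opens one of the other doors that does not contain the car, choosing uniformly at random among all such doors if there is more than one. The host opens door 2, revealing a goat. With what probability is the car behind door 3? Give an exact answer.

1/3

Condition on the true location of the car.
If it is behind door 1 (prior 5/14): the host has no choice, probability 1; weight (5/14)·1 = 5/14.
If it is behind door 2 (prior 2/7): the host opened door 2, so this case is ruled out; weight (2/7)·0 = 0.
If it is behind door 3 (prior 5/14): the host has 2 equally likely choices, so probability 1/2; weight (5/14)·(1/2) = 5/28.
The weights sum to 15/28.
So P(the car behind door 3 | the host opened door 2) = (5/28) / (15/28) = 1/3.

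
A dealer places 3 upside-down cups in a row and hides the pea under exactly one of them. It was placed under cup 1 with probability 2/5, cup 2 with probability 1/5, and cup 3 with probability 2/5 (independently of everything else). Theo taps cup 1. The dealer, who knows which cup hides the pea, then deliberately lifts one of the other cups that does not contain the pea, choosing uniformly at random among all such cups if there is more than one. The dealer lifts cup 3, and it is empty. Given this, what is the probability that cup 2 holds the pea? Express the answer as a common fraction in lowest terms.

1/2

Apply Bayes' rule, conditioning on where the pea actually is.
If it is under cup 1 (prior 2/5): the dealer has 2 equally likely choices, so probability 1/2; weight (2/5)·(1/2) = 1/5.
If it is under cup 2 (prior 1/5): the dealer has no choice, probability 1; weight (1/5)·1 = 1/5.
If it is under cup 3 (prior 2/5): the dealer opened cup 3, so this case is ruled out; weight (2/5)·0 = 0.
The weights sum to 2/5.
So P(the pea under cup 2 | the dealer opened cup 3) = (1/5) / (2/5) = 1/2.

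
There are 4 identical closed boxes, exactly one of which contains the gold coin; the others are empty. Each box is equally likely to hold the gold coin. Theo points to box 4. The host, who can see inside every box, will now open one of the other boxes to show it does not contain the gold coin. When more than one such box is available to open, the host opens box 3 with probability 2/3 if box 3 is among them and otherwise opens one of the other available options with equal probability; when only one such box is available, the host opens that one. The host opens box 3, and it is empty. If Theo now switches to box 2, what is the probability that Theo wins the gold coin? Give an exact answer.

Consider each possible location of the gold coin in turn.
If it is in any of boxes 1, 2, and 4 (prior 1/4 each): box 3 is available, opened with probability 2/3; weight (1/4)·(2/3) = 1/6 each.
If it is in box 3 (prior 1/4): the host opened box 3, so this case is ruled out; weight (1/4)·0 = 0.
The weights sum to 1/2.
So P(the gold coin in box 2 | the host opened box 3) = (1/6) / (1/2) = 1/3.

1/3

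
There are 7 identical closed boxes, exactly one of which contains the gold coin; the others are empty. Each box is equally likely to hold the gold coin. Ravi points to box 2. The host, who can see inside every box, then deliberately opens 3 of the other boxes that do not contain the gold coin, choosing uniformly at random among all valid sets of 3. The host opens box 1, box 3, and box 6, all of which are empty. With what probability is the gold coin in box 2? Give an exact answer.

1/7

Apply Bayes' rule, conditioning on where the gold coin actually is.
If it is in any of boxes 1, 3, and 6 (prior 1/7 each): that box was opened and seen not to hold the prize — ruled out; weight (1/7)·0 = 0 each.
If it is in box 2 (prior 1/7): the host has 20 equally likely choices, so probability 1/20; weight (1/7)·(1/20) = 1/140.
If it is in any of boxes 4, 5, and 7 (prior 1/7 each): the host has 10 equally likely choices, so probability 1/10; weight (1/7)·(1/10) = 1/70 each.
The weights sum to 1/20.
So P(the gold coin in box 2 | the host opened box 1, box 3, and box 6) = (1/140) / (1/20) = 1/7.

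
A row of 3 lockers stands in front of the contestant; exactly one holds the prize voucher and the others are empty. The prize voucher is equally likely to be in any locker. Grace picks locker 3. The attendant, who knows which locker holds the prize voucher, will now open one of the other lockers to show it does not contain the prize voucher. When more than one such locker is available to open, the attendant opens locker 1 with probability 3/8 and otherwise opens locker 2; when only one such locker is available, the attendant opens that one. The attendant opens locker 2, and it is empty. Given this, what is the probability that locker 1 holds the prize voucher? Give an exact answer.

Consider each possible location of the prize voucher in turn.
If it is in locker 1 (prior 1/3): only locker 2 is available, probability 1; weight (1/3)·1 = 1/3.
If it is in locker 2 (prior 1/3): the attendant opened locker 2, so this case is ruled out; weight (1/3)·0 = 0.
If it is in locker 3 (prior 1/3): locker 1 is available but not opened, probability 5/8; weight (1/3)·(5/8) = 5/24.
The weights sum to 13/24.
So P(the prize voucher in locker 1 | the attendant opened locker 2) = (1/3) / (13/24) = 8/13.

8/13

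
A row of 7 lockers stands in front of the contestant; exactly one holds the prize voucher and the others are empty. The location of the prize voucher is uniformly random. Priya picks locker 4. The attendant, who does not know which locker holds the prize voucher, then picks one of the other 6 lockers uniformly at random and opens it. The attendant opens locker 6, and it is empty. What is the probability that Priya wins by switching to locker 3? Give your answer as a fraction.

Apply Bayes' rule, conditioning on where the prize voucher actually is.
If it is in any of lockers 1, 2, 3, 4, 5, and 7 (prior 1/7 each): the attendant picks locker 6 with probability 1/6 regardless, and it is not the prize; weight (1/7)·(1/6) = 1/42 each.
If it is in locker 6 (prior 1/7): the attendant opened locker 6, so this case is ruled out; weight (1/7)·0 = 0.
The weights sum to 1/7.
So P(the prize voucher in locker 3 | the attendant opened locker 6) = (1/42) / (1/7) = 1/6.

1/6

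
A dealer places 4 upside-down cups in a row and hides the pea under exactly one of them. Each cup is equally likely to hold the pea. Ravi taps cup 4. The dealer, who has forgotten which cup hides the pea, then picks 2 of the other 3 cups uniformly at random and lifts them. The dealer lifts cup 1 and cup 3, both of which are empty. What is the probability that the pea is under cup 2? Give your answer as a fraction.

Because the dealer chose which cups to lift without knowing where the pea is, the choice is independent of the prize location. Learning that none of the 2 opened cups holds the pea simply rules out those 2 locations and leaves the remaining 2 cups still equally likely by symmetry.
So P(the pea under cup 2) = 1/2.

1/2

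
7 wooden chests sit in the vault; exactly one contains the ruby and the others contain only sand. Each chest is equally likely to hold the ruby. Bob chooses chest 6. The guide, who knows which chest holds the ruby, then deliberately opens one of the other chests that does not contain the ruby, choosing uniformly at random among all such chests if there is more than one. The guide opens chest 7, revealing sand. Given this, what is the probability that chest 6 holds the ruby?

Apply Bayes' rule, conditioning on where the ruby actually is.
If it is in any of chests 1, 2, 3, 4, and 5 (prior 1/7 each): the guide has 5 equally likely choices, so probability 1/5; weight (1/7)·(1/5) = 1/35 each.
If it is in chest 6 (prior 1/7): the guide has 6 equally likely choices, so probability 1/6; weight (1/7)·(1/6) = 1/42.
If it is in chest 7 (prior 1/7): the guide opened chest 7, so this case is ruled out; weight (1/7)·0 = 0.
The weights sum to 1/6.
So P(the ruby in chest 6 | the guide opened chest 7) = (1/42) / (1/6) = 1/7.

1/7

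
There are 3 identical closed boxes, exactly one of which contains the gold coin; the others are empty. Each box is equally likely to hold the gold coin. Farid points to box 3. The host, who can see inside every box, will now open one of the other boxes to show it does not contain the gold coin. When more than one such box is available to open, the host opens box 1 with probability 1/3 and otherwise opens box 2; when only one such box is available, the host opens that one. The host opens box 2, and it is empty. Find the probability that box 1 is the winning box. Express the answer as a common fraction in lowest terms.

Consider each possible location of the gold coin in turn.
If it is in box 1 (prior 1/3): only box 2 is available, probability 1; weight (1/3)·1 = 1/3.
If it is in box 2 (prior 1/3): the host opened box 2, so this case is ruled out; weight (1/3)·0 = 0.
If it is in box 3 (prior 1/3): box 1 is available but not opened, probability 2/3; weight (1/3)·(2/3) = 2/9.
The weights sum to 5/9.
So P(the gold coin in box 1 | the host opened box 2) = (1/3) / (5/9) = 3/5.

3/5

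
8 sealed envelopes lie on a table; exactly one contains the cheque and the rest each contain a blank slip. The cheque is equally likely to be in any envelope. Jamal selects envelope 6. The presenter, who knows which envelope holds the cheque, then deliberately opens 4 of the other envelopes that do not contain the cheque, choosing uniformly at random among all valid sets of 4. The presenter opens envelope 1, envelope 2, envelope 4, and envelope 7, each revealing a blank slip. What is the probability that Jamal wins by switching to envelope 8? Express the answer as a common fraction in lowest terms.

Condition on the true location of the cheque.
If it is in any of envelopes 1, 2, 4, and 7 (prior 1/8 each): that envelope was opened and seen not to hold the prize — ruled out; weight (1/8)·0 = 0 each.
If it is in any of envelopes 3, 5, and 8 (prior 1/8 each): the presenter has 15 equally likely choices, so probability 1/15; weight (1/8)·(1/15) = 1/120 each.
If it is in envelope 6 (prior 1/8): the presenter has 35 equally likely choices, so probability 1/35; weight (1/8)·(1/35) = 1/280.
The weights sum to 1/35.
So P(the cheque in envelope 8 | the presenter opened envelope 1, envelope 2, envelope 4, and envelope 7) = (1/120) / (1/35) = 7/24.

7/24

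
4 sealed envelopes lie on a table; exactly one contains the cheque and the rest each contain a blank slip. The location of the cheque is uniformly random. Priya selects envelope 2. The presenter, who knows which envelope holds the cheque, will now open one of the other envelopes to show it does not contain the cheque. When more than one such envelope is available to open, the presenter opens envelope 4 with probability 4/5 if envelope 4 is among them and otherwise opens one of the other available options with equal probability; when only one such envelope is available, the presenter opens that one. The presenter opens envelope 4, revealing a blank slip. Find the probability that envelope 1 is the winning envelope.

1/3

Condition on the true location of the cheque.
If it is in any of envelopes 1, 2, and 3 (prior 1/4 each): envelope 4 is available, opened with probability 4/5; weight (1/4)·(4/5) = 1/5 each.
If it is in envelope 4 (prior 1/4): the presenter opened envelope 4, so this case is ruled out; weight (1/4)·0 = 0.
The weights sum to 3/5.
So P(the cheque in envelope 1 | the presenter opened envelope 4) = (1/5) / (3/5) = 1/3.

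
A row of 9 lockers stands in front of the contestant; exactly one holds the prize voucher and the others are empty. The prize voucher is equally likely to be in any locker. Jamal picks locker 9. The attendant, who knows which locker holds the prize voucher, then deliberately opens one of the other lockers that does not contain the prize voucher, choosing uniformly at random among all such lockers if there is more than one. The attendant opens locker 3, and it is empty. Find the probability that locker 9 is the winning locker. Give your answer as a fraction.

1/9

Condition on the true location of the prize voucher.
If it is in any of lockers 1, 2, 4, 5, 6, 7, and 8 (prior 1/9 each): the attendant has 7 equally likely choices, so probability 1/7; weight (1/9)·(1/7) = 1/63 each.
If it is in locker 3 (prior 1/9): the attendant opened locker 3, so this case is ruled out; weight (1/9)·0 = 0.
If it is in locker 9 (prior 1/9): the attendant has 8 equally likely choices, so probability 1/8; weight (1/9)·(1/8) = 1/72.
The weights sum to 1/8.
So P(the prize voucher in locker 9 | the attendant opened locker 3) = (1/72) / (1/8) = 1/9.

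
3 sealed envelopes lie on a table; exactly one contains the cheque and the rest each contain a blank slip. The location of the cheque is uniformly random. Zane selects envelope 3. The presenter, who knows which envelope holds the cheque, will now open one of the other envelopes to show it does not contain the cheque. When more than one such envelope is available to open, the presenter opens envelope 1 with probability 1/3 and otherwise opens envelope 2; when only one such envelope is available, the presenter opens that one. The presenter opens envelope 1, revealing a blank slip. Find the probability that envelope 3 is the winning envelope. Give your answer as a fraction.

Apply Bayes' rule, conditioning on where the cheque actually is.
If it is in envelope 1 (prior 1/3): the presenter opened envelope 1, so this case is ruled out; weight (1/3)·0 = 0.
If it is in envelope 2 (prior 1/3): only envelope 1 is available, probability 1; weight (1/3)·1 = 1/3.
If it is in envelope 3 (prior 1/3): envelope 1 is available, opened with probability 1/3; weight (1/3)·(1/3) = 1/9.
The weights sum to 4/9.
So P(the cheque in envelope 3 | the presenter opened envelope 1) = (1/9) / (4/9) = 1/4.

1/4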